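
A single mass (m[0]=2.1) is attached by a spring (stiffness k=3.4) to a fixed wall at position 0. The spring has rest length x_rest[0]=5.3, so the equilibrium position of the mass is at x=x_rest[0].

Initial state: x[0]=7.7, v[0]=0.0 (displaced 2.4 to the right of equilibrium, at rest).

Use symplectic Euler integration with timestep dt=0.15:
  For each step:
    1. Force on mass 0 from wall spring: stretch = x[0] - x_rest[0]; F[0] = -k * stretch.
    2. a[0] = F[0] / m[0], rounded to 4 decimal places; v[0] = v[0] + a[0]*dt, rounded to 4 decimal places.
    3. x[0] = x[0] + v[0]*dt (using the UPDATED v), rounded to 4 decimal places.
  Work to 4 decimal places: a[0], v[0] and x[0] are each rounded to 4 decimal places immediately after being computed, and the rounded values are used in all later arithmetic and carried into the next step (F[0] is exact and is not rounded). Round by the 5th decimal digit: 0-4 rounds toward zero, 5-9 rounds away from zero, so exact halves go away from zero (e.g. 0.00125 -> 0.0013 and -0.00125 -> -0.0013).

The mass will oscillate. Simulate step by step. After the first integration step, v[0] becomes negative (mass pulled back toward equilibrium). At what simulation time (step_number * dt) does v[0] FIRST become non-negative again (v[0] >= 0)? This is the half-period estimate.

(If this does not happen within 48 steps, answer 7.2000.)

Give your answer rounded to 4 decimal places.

Answer: 2.5500

Derivation:
Step 0: x=[7.7000] v=[0.0000]
Step 1: x=[7.6126] v=[-0.5829]
Step 2: x=[7.4409] v=[-1.1445]
Step 3: x=[7.1912] v=[-1.6644]
Step 4: x=[6.8726] v=[-2.1237]
Step 5: x=[6.4968] v=[-2.5056]
Step 6: x=[6.0774] v=[-2.7963]
Step 7: x=[5.6296] v=[-2.9851]
Step 8: x=[5.1698] v=[-3.0651]
Step 9: x=[4.7148] v=[-3.0335]
Step 10: x=[4.2811] v=[-2.8914]
Step 11: x=[3.8845] v=[-2.6440]
Step 12: x=[3.5395] v=[-2.3002]
Step 13: x=[3.2586] v=[-1.8727]
Step 14: x=[3.0521] v=[-1.3769]
Step 15: x=[2.9275] v=[-0.8310]
Step 16: x=[2.8893] v=[-0.2548]
Step 17: x=[2.9389] v=[0.3307]
First v>=0 after going negative at step 17, time=2.5500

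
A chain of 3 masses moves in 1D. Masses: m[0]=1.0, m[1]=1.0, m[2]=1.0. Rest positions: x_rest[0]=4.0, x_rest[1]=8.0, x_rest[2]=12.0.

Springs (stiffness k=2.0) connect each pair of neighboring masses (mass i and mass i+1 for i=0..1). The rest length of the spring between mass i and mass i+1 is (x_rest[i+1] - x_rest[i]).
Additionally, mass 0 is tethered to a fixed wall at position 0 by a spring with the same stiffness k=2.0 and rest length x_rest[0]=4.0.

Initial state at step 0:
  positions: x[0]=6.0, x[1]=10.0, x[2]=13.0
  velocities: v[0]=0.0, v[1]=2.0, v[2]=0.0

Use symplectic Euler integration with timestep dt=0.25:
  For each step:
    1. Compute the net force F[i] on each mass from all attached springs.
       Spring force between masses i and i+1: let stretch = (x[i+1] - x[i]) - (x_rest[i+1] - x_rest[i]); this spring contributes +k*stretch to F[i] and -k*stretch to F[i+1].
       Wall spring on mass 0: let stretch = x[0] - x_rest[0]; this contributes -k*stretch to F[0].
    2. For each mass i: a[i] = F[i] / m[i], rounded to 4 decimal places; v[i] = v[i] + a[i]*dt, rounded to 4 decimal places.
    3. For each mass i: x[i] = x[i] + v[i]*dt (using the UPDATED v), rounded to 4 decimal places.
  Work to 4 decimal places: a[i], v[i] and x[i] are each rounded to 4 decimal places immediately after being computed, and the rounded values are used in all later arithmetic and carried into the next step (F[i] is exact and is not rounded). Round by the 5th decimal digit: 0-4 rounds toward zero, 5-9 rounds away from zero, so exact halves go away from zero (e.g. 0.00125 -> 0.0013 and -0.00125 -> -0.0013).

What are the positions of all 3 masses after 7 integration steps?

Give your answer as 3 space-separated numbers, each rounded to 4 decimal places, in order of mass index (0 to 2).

Step 0: x=[6.0000 10.0000 13.0000] v=[0.0000 2.0000 0.0000]
Step 1: x=[5.7500 10.3750 13.1250] v=[-1.0000 1.5000 0.5000]
Step 2: x=[5.3594 10.5156 13.4063] v=[-1.5625 0.5625 1.1250]
Step 3: x=[4.9434 10.3730 13.8262] v=[-1.6641 -0.5703 1.6797]
Step 4: x=[4.5882 9.9834 14.3145] v=[-1.4210 -1.5585 1.9531]
Step 5: x=[4.3338 9.4608 14.7614] v=[-1.0175 -2.0906 1.7876]
Step 6: x=[4.1786 8.9599 15.0457] v=[-0.6209 -2.0038 1.1373]
Step 7: x=[4.0987 8.6220 15.0693] v=[-0.3196 -1.3516 0.0944]

Answer: 4.0987 8.6220 15.0693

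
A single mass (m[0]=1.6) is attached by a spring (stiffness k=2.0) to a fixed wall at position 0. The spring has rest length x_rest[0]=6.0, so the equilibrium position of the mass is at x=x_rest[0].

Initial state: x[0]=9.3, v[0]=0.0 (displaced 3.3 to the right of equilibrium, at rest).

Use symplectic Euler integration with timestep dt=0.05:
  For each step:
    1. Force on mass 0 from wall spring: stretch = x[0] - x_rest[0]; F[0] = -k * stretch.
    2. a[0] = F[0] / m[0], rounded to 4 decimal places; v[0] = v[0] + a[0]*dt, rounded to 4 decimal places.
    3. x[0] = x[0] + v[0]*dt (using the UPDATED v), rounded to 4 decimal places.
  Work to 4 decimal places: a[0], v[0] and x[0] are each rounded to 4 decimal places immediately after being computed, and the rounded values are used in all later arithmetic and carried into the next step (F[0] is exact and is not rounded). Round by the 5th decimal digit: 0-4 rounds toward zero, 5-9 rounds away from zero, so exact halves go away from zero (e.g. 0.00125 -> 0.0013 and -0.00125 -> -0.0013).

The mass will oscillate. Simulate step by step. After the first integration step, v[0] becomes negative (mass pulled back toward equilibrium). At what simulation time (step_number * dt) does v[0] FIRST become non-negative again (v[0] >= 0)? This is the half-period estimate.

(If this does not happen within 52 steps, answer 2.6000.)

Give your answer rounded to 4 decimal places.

Step 0: x=[9.3000] v=[0.0000]
Step 1: x=[9.2897] v=[-0.2063]
Step 2: x=[9.2691] v=[-0.4119]
Step 3: x=[9.2383] v=[-0.6162]
Step 4: x=[9.1974] v=[-0.8186]
Step 5: x=[9.1465] v=[-1.0184]
Step 6: x=[9.0857] v=[-1.2151]
Step 7: x=[9.0153] v=[-1.4080]
Step 8: x=[8.9355] v=[-1.5965]
Step 9: x=[8.8465] v=[-1.7800]
Step 10: x=[8.7486] v=[-1.9579]
Step 11: x=[8.6421] v=[-2.1297]
Step 12: x=[8.5274] v=[-2.2948]
Step 13: x=[8.4048] v=[-2.4528]
Step 14: x=[8.2746] v=[-2.6031]
Step 15: x=[8.1373] v=[-2.7453]
Step 16: x=[7.9934] v=[-2.8789]
Step 17: x=[7.8432] v=[-3.0035]
Step 18: x=[7.6873] v=[-3.1187]
Step 19: x=[7.5261] v=[-3.2242]
Step 20: x=[7.3601] v=[-3.3196]
Step 21: x=[7.1899] v=[-3.4046]
Step 22: x=[7.0160] v=[-3.4790]
Step 23: x=[6.8389] v=[-3.5425]
Step 24: x=[6.6592] v=[-3.5949]
Step 25: x=[6.4774] v=[-3.6361]
Step 26: x=[6.2941] v=[-3.6659]
Step 27: x=[6.1099] v=[-3.6843]
Step 28: x=[5.9253] v=[-3.6912]
Step 29: x=[5.7410] v=[-3.6865]
Step 30: x=[5.5575] v=[-3.6703]
Step 31: x=[5.3754] v=[-3.6426]
Step 32: x=[5.1952] v=[-3.6036]
Step 33: x=[5.0175] v=[-3.5533]
Step 34: x=[4.8429] v=[-3.4919]
Step 35: x=[4.6719] v=[-3.4196]
Step 36: x=[4.5051] v=[-3.3366]
Step 37: x=[4.3429] v=[-3.2432]
Step 38: x=[4.1859] v=[-3.1396]
Step 39: x=[4.0346] v=[-3.0262]
Step 40: x=[3.8894] v=[-2.9034]
Step 41: x=[3.7508] v=[-2.7715]
Step 42: x=[3.6193] v=[-2.6309]
Step 43: x=[3.4952] v=[-2.4821]
Step 44: x=[3.3789] v=[-2.3256]
Step 45: x=[3.2708] v=[-2.1618]
Step 46: x=[3.1712] v=[-1.9912]
Step 47: x=[3.0805] v=[-1.8144]
Step 48: x=[2.9989] v=[-1.6319]
Step 49: x=[2.9267] v=[-1.4443]
Step 50: x=[2.8641] v=[-1.2522]
Step 51: x=[2.8113] v=[-1.0562]
Step 52: x=[2.7685] v=[-0.8569]
v[0] did not become non-negative within 52 steps; using fallback time=2.6000

Answer: 2.6000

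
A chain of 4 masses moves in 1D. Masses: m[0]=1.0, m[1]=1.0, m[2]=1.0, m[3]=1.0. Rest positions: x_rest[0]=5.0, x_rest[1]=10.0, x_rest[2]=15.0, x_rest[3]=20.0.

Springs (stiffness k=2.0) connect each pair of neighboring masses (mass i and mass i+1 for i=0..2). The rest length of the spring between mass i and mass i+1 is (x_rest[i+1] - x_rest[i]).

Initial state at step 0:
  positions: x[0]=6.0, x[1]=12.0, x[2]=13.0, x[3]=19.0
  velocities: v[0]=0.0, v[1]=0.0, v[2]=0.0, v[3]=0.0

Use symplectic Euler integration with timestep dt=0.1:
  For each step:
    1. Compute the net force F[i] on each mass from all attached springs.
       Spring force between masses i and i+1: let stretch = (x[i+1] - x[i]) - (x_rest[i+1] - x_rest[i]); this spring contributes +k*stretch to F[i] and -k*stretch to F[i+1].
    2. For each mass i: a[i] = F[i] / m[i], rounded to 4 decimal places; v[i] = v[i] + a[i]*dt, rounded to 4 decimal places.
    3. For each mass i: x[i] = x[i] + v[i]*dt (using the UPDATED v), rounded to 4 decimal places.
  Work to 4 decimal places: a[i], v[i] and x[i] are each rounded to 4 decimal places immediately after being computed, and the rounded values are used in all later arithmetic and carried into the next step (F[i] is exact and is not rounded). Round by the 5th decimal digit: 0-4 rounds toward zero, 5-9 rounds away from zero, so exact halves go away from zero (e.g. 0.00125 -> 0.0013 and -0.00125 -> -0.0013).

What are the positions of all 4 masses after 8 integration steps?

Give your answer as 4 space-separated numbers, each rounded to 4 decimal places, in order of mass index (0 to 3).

Answer: 6.2916 9.5585 15.4416 18.7085

Derivation:
Step 0: x=[6.0000 12.0000 13.0000 19.0000] v=[0.0000 0.0000 0.0000 0.0000]
Step 1: x=[6.0200 11.9000 13.1000 18.9800] v=[0.2000 -1.0000 1.0000 -0.2000]
Step 2: x=[6.0576 11.7064 13.2936 18.9424] v=[0.3760 -1.9360 1.9360 -0.3760]
Step 3: x=[6.1082 11.4316 13.5684 18.8918] v=[0.5058 -2.7483 2.7483 -0.5058]
Step 4: x=[6.1653 11.0930 13.9070 18.8348] v=[0.5705 -3.3856 3.3856 -0.5705]
Step 5: x=[6.2209 10.7122 14.2878 18.7792] v=[0.5560 -3.8083 3.8084 -0.5561]
Step 6: x=[6.2663 10.3131 14.6870 18.7338] v=[0.4543 -3.9914 3.9916 -0.4544]
Step 7: x=[6.2927 9.9205 15.0796 18.7074] v=[0.2637 -3.9260 3.9262 -0.2638]
Step 8: x=[6.2916 9.5585 15.4416 18.7085] v=[-0.0107 -3.6197 3.6199 0.0106]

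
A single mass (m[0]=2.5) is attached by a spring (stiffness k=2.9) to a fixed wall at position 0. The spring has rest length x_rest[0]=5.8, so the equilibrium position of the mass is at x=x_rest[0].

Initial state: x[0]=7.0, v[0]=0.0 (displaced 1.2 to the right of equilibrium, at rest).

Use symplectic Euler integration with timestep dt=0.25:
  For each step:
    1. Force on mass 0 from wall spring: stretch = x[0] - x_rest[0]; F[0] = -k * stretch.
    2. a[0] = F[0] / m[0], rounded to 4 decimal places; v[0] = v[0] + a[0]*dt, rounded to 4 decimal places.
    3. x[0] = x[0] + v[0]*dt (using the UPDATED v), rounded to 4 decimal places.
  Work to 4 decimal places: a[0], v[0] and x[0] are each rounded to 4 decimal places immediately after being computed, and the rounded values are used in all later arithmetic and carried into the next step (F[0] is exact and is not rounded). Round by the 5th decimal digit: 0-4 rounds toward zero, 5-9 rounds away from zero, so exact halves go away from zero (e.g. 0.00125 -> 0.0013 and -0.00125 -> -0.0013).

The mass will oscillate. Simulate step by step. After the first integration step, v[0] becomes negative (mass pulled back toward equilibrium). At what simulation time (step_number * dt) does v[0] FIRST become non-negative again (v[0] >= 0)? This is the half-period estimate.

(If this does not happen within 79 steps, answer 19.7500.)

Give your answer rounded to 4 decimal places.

Answer: 3.0000

Derivation:
Step 0: x=[7.0000] v=[0.0000]
Step 1: x=[6.9130] v=[-0.3480]
Step 2: x=[6.7453] v=[-0.6708]
Step 3: x=[6.5091] v=[-0.9449]
Step 4: x=[6.2215] v=[-1.1506]
Step 5: x=[5.9033] v=[-1.2728]
Step 6: x=[5.5776] v=[-1.3028]
Step 7: x=[5.2680] v=[-1.2383]
Step 8: x=[4.9970] v=[-1.0840]
Step 9: x=[4.7842] v=[-0.8511]
Step 10: x=[4.6451] v=[-0.5565]
Step 11: x=[4.5897] v=[-0.2216]
Step 12: x=[4.6221] v=[0.1294]
First v>=0 after going negative at step 12, time=3.0000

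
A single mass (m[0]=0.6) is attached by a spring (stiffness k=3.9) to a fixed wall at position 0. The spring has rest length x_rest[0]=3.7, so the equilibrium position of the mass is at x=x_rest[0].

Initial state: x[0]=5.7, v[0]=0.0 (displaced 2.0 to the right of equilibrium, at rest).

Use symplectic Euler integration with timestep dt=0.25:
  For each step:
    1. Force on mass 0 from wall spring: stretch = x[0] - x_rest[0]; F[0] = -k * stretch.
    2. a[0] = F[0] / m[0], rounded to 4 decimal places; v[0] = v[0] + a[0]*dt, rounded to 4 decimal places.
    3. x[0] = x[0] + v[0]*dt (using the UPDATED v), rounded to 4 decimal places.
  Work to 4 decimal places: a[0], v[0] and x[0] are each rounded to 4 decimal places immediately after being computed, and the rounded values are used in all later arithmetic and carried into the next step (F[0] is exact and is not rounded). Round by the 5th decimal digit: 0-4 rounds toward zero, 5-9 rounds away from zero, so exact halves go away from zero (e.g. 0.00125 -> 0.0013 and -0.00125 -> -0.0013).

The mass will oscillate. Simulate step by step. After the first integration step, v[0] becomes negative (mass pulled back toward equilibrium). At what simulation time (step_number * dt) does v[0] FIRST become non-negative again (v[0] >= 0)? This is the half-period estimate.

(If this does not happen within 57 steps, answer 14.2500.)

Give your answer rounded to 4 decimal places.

Answer: 1.2500

Derivation:
Step 0: x=[5.7000] v=[0.0000]
Step 1: x=[4.8875] v=[-3.2500]
Step 2: x=[3.5926] v=[-5.1797]
Step 3: x=[2.3413] v=[-5.0052]
Step 4: x=[1.6420] v=[-2.7973]
Step 5: x=[1.7788] v=[0.5470]
First v>=0 after going negative at step 5, time=1.2500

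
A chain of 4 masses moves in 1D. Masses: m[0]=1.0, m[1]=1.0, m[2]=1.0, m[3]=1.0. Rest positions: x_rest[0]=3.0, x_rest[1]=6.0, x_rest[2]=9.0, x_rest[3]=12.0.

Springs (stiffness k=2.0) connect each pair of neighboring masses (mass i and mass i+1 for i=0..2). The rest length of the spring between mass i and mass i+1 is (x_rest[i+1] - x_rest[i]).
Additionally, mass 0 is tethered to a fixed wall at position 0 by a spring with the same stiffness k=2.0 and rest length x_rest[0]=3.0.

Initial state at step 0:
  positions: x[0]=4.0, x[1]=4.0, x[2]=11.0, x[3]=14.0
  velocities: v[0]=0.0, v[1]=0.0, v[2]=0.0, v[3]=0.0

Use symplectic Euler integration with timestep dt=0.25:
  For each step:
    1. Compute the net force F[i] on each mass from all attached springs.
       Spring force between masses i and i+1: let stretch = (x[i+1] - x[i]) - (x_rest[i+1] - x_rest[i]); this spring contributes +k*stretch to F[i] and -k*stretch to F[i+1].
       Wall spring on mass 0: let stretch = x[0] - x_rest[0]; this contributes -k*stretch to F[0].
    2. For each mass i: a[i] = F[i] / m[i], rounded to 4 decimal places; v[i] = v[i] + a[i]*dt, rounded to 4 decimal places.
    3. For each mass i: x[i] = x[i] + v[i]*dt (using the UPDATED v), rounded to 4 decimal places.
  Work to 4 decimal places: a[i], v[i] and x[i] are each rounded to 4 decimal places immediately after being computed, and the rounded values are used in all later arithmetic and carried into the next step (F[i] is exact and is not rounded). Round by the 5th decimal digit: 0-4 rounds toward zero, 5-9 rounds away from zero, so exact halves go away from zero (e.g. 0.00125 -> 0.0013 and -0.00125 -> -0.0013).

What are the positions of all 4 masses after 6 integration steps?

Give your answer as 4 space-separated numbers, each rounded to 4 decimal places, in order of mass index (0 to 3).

Answer: 3.1332 7.9291 9.7324 12.0083

Derivation:
Step 0: x=[4.0000 4.0000 11.0000 14.0000] v=[0.0000 0.0000 0.0000 0.0000]
Step 1: x=[3.5000 4.8750 10.5000 14.0000] v=[-2.0000 3.5000 -2.0000 0.0000]
Step 2: x=[2.7344 6.2813 9.7344 13.9375] v=[-3.0625 5.6250 -3.0625 -0.2500]
Step 3: x=[2.0703 7.6758 9.0625 13.7246] v=[-2.6563 5.5781 -2.6875 -0.8516]
Step 4: x=[1.8481 8.5430 8.8001 13.3039] v=[-0.8887 3.4687 -1.0498 -1.6827]
Step 5: x=[2.2318 8.6055 9.0685 12.6953] v=[1.5347 0.2498 1.0736 -2.4346]
Step 6: x=[3.1332 7.9291 9.7324 12.0083] v=[3.6057 -2.7056 2.6555 -2.7480]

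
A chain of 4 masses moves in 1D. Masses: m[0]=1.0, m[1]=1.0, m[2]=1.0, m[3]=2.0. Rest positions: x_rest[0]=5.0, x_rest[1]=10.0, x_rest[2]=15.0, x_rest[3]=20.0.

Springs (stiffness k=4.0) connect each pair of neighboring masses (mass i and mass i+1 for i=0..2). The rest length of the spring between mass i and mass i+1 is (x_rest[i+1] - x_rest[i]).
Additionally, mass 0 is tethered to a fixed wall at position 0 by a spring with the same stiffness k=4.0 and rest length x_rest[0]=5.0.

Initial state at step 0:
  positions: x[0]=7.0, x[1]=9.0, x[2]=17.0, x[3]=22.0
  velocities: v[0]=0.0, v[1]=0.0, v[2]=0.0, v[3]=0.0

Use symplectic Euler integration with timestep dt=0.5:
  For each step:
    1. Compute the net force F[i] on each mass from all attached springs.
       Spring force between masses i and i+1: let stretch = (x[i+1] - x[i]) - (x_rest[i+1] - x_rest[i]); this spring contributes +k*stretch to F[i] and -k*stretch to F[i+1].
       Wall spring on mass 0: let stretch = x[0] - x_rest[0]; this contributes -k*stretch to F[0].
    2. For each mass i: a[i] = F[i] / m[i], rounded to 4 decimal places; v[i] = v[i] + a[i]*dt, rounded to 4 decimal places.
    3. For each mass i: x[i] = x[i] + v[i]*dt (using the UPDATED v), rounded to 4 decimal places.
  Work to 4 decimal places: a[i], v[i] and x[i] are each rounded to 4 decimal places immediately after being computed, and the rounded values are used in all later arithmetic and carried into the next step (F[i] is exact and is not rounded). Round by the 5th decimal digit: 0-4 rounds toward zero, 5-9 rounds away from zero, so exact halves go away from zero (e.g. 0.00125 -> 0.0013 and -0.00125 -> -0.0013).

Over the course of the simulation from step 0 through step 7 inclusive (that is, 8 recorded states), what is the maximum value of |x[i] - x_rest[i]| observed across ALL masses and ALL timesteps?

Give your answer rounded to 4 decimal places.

Step 0: x=[7.0000 9.0000 17.0000 22.0000] v=[0.0000 0.0000 0.0000 0.0000]
Step 1: x=[2.0000 15.0000 14.0000 22.0000] v=[-10.0000 12.0000 -6.0000 0.0000]
Step 2: x=[8.0000 7.0000 20.0000 20.5000] v=[12.0000 -16.0000 12.0000 -3.0000]
Step 3: x=[5.0000 13.0000 13.5000 21.2500] v=[-6.0000 12.0000 -13.0000 1.5000]
Step 4: x=[5.0000 11.5000 14.2500 20.6250] v=[0.0000 -3.0000 1.5000 -1.2500]
Step 5: x=[6.5000 6.2500 18.6250 19.3125] v=[3.0000 -10.5000 8.7500 -2.6250]
Step 6: x=[1.2500 13.6250 11.3125 20.1563] v=[-10.5000 14.7500 -14.6250 1.6875]
Step 7: x=[7.1250 6.3125 15.1563 19.0782] v=[11.7500 -14.6250 7.6876 -2.1563]
Max displacement = 5.0000

Answer: 5.0000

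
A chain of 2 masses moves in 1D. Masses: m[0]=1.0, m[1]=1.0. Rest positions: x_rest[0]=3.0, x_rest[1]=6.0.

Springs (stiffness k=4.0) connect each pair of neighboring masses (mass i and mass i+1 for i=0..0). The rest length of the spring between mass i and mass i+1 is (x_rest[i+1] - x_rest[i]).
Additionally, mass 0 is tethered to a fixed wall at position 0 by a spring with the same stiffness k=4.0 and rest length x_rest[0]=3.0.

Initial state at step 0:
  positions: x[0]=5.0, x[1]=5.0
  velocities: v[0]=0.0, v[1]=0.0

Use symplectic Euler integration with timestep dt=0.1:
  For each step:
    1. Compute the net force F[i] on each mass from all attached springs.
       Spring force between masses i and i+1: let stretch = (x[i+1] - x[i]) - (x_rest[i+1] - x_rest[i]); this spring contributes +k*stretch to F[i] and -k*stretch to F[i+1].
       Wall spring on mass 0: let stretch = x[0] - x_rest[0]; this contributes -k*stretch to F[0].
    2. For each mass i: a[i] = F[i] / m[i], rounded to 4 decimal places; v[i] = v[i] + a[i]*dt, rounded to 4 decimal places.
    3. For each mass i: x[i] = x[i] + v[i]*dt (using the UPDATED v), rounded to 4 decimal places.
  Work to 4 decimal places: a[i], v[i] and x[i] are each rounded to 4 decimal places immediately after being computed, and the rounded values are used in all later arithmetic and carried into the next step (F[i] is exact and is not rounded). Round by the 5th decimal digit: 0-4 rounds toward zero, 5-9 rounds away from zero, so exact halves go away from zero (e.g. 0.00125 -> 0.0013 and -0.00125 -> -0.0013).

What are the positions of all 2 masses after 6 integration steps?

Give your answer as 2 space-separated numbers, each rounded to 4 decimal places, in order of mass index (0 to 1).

Step 0: x=[5.0000 5.0000] v=[0.0000 0.0000]
Step 1: x=[4.8000 5.1200] v=[-2.0000 1.2000]
Step 2: x=[4.4208 5.3472] v=[-3.7920 2.2720]
Step 3: x=[3.9018 5.6573] v=[-5.1898 3.1014]
Step 4: x=[3.2970 6.0172] v=[-6.0483 3.5992]
Step 5: x=[2.6691 6.3883] v=[-6.2790 3.7111]
Step 6: x=[2.0832 6.7306] v=[-5.8590 3.4234]

Answer: 2.0832 6.7306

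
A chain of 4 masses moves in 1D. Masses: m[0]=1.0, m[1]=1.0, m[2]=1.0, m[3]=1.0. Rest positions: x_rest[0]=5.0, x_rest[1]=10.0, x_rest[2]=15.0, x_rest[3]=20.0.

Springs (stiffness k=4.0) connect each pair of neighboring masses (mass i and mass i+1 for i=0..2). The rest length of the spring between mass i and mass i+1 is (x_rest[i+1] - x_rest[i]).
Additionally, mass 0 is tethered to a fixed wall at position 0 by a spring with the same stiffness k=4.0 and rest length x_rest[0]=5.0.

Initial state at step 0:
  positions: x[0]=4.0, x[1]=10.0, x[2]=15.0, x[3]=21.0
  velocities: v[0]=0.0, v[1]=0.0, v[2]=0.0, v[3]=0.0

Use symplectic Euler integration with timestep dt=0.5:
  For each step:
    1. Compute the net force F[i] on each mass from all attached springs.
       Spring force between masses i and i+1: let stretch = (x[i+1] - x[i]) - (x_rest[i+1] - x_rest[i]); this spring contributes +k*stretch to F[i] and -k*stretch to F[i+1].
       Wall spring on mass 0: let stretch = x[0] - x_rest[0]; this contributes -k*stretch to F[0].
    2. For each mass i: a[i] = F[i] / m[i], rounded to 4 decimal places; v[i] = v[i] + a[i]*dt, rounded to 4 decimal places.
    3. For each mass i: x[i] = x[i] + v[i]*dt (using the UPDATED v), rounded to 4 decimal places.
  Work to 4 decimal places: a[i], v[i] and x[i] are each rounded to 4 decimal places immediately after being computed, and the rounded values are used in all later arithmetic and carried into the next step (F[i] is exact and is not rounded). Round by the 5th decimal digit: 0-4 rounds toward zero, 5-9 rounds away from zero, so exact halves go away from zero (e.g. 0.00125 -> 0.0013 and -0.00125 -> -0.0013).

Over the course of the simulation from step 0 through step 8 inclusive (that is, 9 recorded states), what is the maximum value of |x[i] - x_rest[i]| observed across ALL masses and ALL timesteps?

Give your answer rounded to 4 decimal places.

Answer: 2.0000

Derivation:
Step 0: x=[4.0000 10.0000 15.0000 21.0000] v=[0.0000 0.0000 0.0000 0.0000]
Step 1: x=[6.0000 9.0000 16.0000 20.0000] v=[4.0000 -2.0000 2.0000 -2.0000]
Step 2: x=[5.0000 12.0000 14.0000 20.0000] v=[-2.0000 6.0000 -4.0000 0.0000]
Step 3: x=[6.0000 10.0000 16.0000 19.0000] v=[2.0000 -4.0000 4.0000 -2.0000]
Step 4: x=[5.0000 10.0000 15.0000 20.0000] v=[-2.0000 0.0000 -2.0000 2.0000]
Step 5: x=[4.0000 10.0000 14.0000 21.0000] v=[-2.0000 0.0000 -2.0000 2.0000]
Step 6: x=[5.0000 8.0000 16.0000 20.0000] v=[2.0000 -4.0000 4.0000 -2.0000]
Step 7: x=[4.0000 11.0000 14.0000 20.0000] v=[-2.0000 6.0000 -4.0000 0.0000]
Step 8: x=[6.0000 10.0000 15.0000 19.0000] v=[4.0000 -2.0000 2.0000 -2.0000]
Max displacement = 2.0000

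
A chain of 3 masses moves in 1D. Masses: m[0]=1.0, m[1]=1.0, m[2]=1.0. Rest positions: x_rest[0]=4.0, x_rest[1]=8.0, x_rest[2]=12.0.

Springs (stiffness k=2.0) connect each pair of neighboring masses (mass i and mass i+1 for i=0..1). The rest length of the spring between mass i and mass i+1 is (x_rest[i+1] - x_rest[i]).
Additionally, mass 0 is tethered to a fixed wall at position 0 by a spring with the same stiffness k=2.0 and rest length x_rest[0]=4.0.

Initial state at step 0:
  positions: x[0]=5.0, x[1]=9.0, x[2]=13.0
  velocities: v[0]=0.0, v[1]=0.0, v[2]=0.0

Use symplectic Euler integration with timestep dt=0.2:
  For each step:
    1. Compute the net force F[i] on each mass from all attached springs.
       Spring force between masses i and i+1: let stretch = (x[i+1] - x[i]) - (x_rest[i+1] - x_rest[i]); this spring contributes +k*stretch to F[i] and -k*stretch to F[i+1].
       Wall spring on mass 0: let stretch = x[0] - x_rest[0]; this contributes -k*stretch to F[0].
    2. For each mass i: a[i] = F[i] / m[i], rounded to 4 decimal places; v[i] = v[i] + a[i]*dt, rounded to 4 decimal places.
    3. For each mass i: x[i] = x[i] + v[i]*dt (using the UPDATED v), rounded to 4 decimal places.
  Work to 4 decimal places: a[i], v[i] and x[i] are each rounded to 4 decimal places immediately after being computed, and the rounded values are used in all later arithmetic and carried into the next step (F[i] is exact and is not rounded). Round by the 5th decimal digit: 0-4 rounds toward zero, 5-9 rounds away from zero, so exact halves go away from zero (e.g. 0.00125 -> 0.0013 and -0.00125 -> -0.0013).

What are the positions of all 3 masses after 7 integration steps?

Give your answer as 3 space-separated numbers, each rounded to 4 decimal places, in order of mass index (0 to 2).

Step 0: x=[5.0000 9.0000 13.0000] v=[0.0000 0.0000 0.0000]
Step 1: x=[4.9200 9.0000 13.0000] v=[-0.4000 0.0000 0.0000]
Step 2: x=[4.7728 8.9936 13.0000] v=[-0.7360 -0.0320 0.0000]
Step 3: x=[4.5814 8.9700 12.9995] v=[-0.9568 -0.1178 -0.0026]
Step 4: x=[4.3746 8.9177 12.9966] v=[-1.0339 -0.2614 -0.0144]
Step 5: x=[4.1813 8.8283 12.9874] v=[-0.9665 -0.4471 -0.0460]
Step 6: x=[4.0253 8.6998 12.9655] v=[-0.7802 -0.6423 -0.1096]
Step 7: x=[3.9212 8.5386 12.9223] v=[-0.5205 -0.8058 -0.2159]

Answer: 3.9212 8.5386 12.9223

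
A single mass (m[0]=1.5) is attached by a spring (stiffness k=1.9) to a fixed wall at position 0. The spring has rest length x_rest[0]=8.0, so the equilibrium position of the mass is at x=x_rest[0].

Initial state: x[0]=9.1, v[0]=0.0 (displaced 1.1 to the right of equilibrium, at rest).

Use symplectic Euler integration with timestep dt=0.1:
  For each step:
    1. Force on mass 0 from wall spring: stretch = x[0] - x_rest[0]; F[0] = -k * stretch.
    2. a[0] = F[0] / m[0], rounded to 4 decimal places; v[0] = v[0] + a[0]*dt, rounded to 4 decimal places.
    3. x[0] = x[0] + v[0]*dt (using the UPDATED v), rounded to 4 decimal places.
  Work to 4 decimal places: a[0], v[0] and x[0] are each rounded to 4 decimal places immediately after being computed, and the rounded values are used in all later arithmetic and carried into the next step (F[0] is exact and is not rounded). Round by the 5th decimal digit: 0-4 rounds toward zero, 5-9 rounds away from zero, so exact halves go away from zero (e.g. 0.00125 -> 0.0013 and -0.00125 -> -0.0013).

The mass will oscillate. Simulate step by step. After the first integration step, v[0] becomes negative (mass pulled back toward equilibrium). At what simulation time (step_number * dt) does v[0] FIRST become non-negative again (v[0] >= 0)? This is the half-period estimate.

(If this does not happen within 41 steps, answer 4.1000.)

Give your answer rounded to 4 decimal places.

Answer: 2.8000

Derivation:
Step 0: x=[9.1000] v=[0.0000]
Step 1: x=[9.0861] v=[-0.1393]
Step 2: x=[9.0584] v=[-0.2769]
Step 3: x=[9.0173] v=[-0.4110]
Step 4: x=[8.9633] v=[-0.5399]
Step 5: x=[8.8971] v=[-0.6619]
Step 6: x=[8.8196] v=[-0.7755]
Step 7: x=[8.7317] v=[-0.8793]
Step 8: x=[8.6345] v=[-0.9720]
Step 9: x=[8.5293] v=[-1.0524]
Step 10: x=[8.4174] v=[-1.1194]
Step 11: x=[8.3002] v=[-1.1723]
Step 12: x=[8.1792] v=[-1.2103]
Step 13: x=[8.0559] v=[-1.2330]
Step 14: x=[7.9319] v=[-1.2401]
Step 15: x=[7.8088] v=[-1.2315]
Step 16: x=[7.6881] v=[-1.2073]
Step 17: x=[7.5713] v=[-1.1678]
Step 18: x=[7.4600] v=[-1.1135]
Step 19: x=[7.3555] v=[-1.0451]
Step 20: x=[7.2592] v=[-0.9635]
Step 21: x=[7.1722] v=[-0.8697]
Step 22: x=[7.0957] v=[-0.7649]
Step 23: x=[7.0307] v=[-0.6504]
Step 24: x=[6.9779] v=[-0.5276]
Step 25: x=[6.9381] v=[-0.3981]
Step 26: x=[6.9117] v=[-0.2636]
Step 27: x=[6.8991] v=[-0.1258]
Step 28: x=[6.9005] v=[0.0137]
First v>=0 after going negative at step 28, time=2.8000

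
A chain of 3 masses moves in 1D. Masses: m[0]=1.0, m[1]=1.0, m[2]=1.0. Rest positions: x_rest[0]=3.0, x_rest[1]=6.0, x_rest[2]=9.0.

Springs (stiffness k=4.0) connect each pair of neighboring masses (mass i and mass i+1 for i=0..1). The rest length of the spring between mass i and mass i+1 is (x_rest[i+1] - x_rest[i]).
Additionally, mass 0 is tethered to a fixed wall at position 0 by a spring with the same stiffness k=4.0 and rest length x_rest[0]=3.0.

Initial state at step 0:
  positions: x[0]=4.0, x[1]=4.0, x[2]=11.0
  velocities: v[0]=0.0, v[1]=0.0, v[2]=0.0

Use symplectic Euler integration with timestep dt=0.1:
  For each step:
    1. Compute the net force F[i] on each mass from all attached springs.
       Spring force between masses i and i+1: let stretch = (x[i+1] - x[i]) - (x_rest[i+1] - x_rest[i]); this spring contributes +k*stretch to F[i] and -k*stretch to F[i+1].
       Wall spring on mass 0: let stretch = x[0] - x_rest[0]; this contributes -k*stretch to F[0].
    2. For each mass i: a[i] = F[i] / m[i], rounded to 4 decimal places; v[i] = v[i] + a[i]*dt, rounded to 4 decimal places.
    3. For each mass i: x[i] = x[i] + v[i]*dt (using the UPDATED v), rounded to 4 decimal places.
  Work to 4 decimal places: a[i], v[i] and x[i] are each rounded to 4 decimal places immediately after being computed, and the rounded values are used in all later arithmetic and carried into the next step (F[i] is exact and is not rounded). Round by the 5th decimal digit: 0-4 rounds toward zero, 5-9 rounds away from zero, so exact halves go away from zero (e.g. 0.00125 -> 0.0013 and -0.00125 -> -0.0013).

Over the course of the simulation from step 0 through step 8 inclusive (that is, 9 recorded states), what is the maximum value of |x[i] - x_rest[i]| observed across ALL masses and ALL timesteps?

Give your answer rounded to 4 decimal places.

Answer: 2.4930

Derivation:
Step 0: x=[4.0000 4.0000 11.0000] v=[0.0000 0.0000 0.0000]
Step 1: x=[3.8400 4.2800 10.8400] v=[-1.6000 2.8000 -1.6000]
Step 2: x=[3.5440 4.8048 10.5376] v=[-2.9600 5.2480 -3.0240]
Step 3: x=[3.1567 5.5085 10.1259] v=[-3.8733 7.0368 -4.1171]
Step 4: x=[2.7372 6.3028 9.6495] v=[-4.1953 7.9430 -4.7641]
Step 5: x=[2.3508 7.0883 9.1592] v=[-3.8639 7.8554 -4.9028]
Step 6: x=[2.0599 7.7672 8.7061] v=[-2.9092 6.7888 -4.5312]
Step 7: x=[1.9149 8.2553 8.3354] v=[-1.4502 4.8814 -3.7068]
Step 8: x=[1.9469 8.4930 8.0815] v=[0.3200 2.3773 -2.5388]
Max displacement = 2.4930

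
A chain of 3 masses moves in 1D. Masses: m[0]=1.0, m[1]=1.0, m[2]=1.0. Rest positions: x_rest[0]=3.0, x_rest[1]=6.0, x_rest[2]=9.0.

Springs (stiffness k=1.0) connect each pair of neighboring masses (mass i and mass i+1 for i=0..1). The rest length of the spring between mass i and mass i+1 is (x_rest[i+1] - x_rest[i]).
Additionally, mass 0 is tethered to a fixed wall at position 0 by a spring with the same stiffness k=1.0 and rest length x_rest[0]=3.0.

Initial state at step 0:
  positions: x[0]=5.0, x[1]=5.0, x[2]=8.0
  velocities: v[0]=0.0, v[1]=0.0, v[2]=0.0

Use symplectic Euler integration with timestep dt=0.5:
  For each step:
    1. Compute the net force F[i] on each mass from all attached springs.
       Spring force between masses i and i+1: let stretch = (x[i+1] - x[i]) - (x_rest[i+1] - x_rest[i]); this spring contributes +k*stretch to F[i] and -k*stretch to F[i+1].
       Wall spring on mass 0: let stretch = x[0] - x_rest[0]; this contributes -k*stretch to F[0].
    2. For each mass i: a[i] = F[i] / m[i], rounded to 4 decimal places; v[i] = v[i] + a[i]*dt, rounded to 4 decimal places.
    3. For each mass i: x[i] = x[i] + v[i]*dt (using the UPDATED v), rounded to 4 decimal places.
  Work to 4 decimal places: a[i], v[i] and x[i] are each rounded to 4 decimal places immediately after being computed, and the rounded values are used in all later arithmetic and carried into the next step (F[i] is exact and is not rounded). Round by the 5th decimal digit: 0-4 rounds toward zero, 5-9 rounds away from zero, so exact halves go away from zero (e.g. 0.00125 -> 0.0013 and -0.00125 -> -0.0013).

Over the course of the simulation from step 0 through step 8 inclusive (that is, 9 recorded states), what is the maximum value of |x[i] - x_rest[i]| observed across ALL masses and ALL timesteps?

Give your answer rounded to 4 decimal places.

Answer: 2.0156

Derivation:
Step 0: x=[5.0000 5.0000 8.0000] v=[0.0000 0.0000 0.0000]
Step 1: x=[3.7500 5.7500 8.0000] v=[-2.5000 1.5000 0.0000]
Step 2: x=[2.0625 6.5625 8.1875] v=[-3.3750 1.6250 0.3750]
Step 3: x=[0.9844 6.6563 8.7188] v=[-2.1563 0.1875 1.0625]
Step 4: x=[1.0782 5.8477 9.4845] v=[0.1875 -1.6172 1.5313]
Step 5: x=[2.0948 4.7559 10.0910] v=[2.0332 -2.1836 1.2129]
Step 6: x=[3.2530 4.3326 10.1137] v=[2.3164 -0.8466 0.0454]
Step 7: x=[3.8679 5.0847 9.4411] v=[1.2297 1.5042 -1.3452]
Step 8: x=[3.8200 6.6217 8.4294] v=[-0.0959 3.0740 -2.0234]
Max displacement = 2.0156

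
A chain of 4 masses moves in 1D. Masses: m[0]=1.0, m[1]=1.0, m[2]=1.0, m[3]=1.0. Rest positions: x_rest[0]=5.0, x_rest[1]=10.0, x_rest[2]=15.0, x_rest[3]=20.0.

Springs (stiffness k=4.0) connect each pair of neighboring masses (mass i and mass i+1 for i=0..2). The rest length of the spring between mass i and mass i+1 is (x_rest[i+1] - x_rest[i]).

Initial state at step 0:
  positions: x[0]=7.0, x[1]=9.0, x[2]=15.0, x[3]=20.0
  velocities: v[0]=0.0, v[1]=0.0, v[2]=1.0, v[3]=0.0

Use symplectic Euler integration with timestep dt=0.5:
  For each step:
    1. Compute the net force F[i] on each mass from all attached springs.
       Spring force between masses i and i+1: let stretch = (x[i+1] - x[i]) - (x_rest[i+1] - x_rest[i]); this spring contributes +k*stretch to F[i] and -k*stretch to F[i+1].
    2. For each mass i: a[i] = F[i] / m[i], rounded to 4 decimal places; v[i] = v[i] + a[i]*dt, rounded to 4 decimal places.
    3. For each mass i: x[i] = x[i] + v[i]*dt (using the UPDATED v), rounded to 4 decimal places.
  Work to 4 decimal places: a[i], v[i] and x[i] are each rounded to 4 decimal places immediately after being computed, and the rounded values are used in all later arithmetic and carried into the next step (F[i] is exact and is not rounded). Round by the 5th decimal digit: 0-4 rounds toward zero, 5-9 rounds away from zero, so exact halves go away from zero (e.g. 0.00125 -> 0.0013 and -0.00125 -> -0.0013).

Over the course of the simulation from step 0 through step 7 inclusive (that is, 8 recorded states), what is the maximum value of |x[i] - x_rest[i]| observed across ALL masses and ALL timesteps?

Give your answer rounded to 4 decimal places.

Step 0: x=[7.0000 9.0000 15.0000 20.0000] v=[0.0000 0.0000 1.0000 0.0000]
Step 1: x=[4.0000 13.0000 14.5000 20.0000] v=[-6.0000 8.0000 -1.0000 0.0000]
Step 2: x=[5.0000 9.5000 18.0000 19.5000] v=[2.0000 -7.0000 7.0000 -1.0000]
Step 3: x=[5.5000 10.0000 14.5000 22.5000] v=[1.0000 1.0000 -7.0000 6.0000]
Step 4: x=[5.5000 10.5000 14.5000 22.5000] v=[0.0000 1.0000 0.0000 0.0000]
Step 5: x=[5.5000 10.0000 18.5000 19.5000] v=[0.0000 -1.0000 8.0000 -6.0000]
Step 6: x=[5.0000 13.5000 15.0000 20.5000] v=[-1.0000 7.0000 -7.0000 2.0000]
Step 7: x=[8.0000 10.0000 15.5000 21.0000] v=[6.0000 -7.0000 1.0000 1.0000]
Max displacement = 3.5000

Answer: 3.5000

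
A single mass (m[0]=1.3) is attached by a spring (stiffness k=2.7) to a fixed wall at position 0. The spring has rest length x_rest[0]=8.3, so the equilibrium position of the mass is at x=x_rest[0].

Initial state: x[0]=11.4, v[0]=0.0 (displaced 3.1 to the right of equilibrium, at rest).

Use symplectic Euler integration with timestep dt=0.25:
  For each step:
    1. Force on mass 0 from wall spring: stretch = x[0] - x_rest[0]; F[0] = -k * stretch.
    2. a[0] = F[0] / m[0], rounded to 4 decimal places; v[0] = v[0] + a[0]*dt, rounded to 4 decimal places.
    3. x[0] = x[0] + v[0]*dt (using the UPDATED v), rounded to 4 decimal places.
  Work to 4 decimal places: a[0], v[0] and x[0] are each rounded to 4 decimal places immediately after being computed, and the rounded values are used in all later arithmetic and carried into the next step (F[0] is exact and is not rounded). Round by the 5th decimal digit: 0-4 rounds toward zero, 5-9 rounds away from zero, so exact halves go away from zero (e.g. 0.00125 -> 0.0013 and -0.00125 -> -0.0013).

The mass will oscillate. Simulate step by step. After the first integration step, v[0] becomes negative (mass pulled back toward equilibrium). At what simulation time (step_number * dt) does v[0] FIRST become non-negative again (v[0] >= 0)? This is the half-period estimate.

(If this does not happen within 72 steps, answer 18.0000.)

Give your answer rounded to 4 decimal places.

Step 0: x=[11.4000] v=[0.0000]
Step 1: x=[10.9976] v=[-1.6096]
Step 2: x=[10.2450] v=[-3.0103]
Step 3: x=[9.2400] v=[-4.0202]
Step 4: x=[8.1129] v=[-4.5083]
Step 5: x=[7.0101] v=[-4.4112]
Step 6: x=[6.0747] v=[-3.7415]
Step 7: x=[5.4282] v=[-2.5861]
Step 8: x=[5.1545] v=[-1.0950]
Step 9: x=[5.2891] v=[0.5383]
First v>=0 after going negative at step 9, time=2.2500

Answer: 2.2500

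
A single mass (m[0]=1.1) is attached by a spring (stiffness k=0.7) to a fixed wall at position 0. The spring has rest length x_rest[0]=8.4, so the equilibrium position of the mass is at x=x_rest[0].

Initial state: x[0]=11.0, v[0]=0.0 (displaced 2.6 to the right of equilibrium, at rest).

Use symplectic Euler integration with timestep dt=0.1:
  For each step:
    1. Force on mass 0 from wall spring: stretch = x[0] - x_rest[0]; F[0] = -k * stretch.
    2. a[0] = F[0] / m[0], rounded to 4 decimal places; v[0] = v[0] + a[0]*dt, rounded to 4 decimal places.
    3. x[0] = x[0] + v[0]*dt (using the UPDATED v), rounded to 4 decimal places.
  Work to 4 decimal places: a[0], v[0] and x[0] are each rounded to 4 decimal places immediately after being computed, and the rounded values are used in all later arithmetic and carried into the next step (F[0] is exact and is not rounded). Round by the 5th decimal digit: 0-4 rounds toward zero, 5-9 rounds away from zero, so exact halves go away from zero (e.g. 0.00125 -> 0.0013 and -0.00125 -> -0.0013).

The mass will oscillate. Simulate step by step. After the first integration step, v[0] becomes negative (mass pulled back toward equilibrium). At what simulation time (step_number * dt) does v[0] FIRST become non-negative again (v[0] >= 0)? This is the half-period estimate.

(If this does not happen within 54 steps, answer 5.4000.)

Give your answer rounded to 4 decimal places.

Answer: 4.0000

Derivation:
Step 0: x=[11.0000] v=[0.0000]
Step 1: x=[10.9835] v=[-0.1655]
Step 2: x=[10.9505] v=[-0.3299]
Step 3: x=[10.9013] v=[-0.4922]
Step 4: x=[10.8362] v=[-0.6514]
Step 5: x=[10.7556] v=[-0.8064]
Step 6: x=[10.6600] v=[-0.9563]
Step 7: x=[10.5500] v=[-1.1001]
Step 8: x=[10.4263] v=[-1.2369]
Step 9: x=[10.2897] v=[-1.3659]
Step 10: x=[10.1411] v=[-1.4862]
Step 11: x=[9.9814] v=[-1.5970]
Step 12: x=[9.8116] v=[-1.6976]
Step 13: x=[9.6329] v=[-1.7874]
Step 14: x=[9.4463] v=[-1.8659]
Step 15: x=[9.2531] v=[-1.9325]
Step 16: x=[9.0544] v=[-1.9868]
Step 17: x=[8.8516] v=[-2.0284]
Step 18: x=[8.6459] v=[-2.0571]
Step 19: x=[8.4386] v=[-2.0728]
Step 20: x=[8.2311] v=[-2.0753]
Step 21: x=[8.0246] v=[-2.0646]
Step 22: x=[7.8205] v=[-2.0407]
Step 23: x=[7.6201] v=[-2.0038]
Step 24: x=[7.4247] v=[-1.9542]
Step 25: x=[7.2355] v=[-1.8921]
Step 26: x=[7.0537] v=[-1.8180]
Step 27: x=[6.8805] v=[-1.7323]
Step 28: x=[6.7169] v=[-1.6356]
Step 29: x=[6.5641] v=[-1.5285]
Step 30: x=[6.4229] v=[-1.4117]
Step 31: x=[6.2943] v=[-1.2859]
Step 32: x=[6.1791] v=[-1.1519]
Step 33: x=[6.0780] v=[-1.0106]
Step 34: x=[5.9917] v=[-0.8628]
Step 35: x=[5.9208] v=[-0.7095]
Step 36: x=[5.8656] v=[-0.5517]
Step 37: x=[5.8266] v=[-0.3904]
Step 38: x=[5.8039] v=[-0.2266]
Step 39: x=[5.7978] v=[-0.0614]
Step 40: x=[5.8082] v=[0.1042]
First v>=0 after going negative at step 40, time=4.0000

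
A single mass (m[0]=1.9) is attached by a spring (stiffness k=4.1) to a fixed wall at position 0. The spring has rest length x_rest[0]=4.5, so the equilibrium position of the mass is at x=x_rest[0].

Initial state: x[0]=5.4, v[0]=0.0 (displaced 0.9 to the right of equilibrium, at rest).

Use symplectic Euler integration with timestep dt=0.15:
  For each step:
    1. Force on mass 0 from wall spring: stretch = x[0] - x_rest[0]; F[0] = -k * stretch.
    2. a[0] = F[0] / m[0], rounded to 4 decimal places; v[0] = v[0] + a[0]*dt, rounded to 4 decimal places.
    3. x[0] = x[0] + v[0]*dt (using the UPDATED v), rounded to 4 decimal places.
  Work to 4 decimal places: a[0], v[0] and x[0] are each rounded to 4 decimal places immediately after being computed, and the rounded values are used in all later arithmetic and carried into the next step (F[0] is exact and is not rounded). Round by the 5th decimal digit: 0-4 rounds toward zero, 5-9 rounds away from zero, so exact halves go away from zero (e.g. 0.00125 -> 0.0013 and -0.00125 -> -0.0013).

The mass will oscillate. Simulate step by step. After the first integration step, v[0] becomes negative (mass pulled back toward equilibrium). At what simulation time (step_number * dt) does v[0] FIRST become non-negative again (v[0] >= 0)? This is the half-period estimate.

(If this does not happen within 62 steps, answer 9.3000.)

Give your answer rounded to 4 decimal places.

Step 0: x=[5.4000] v=[0.0000]
Step 1: x=[5.3563] v=[-0.2913]
Step 2: x=[5.2710] v=[-0.5685]
Step 3: x=[5.1483] v=[-0.8181]
Step 4: x=[4.9941] v=[-1.0280]
Step 5: x=[4.8159] v=[-1.1879]
Step 6: x=[4.6224] v=[-1.2902]
Step 7: x=[4.4229] v=[-1.3298]
Step 8: x=[4.2272] v=[-1.3048]
Step 9: x=[4.0447] v=[-1.2165]
Step 10: x=[3.8843] v=[-1.0691]
Step 11: x=[3.7538] v=[-0.8698]
Step 12: x=[3.6596] v=[-0.6283]
Step 13: x=[3.6062] v=[-0.3563]
Step 14: x=[3.5962] v=[-0.0670]
Step 15: x=[3.6300] v=[0.2255]
First v>=0 after going negative at step 15, time=2.2500

Answer: 2.2500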